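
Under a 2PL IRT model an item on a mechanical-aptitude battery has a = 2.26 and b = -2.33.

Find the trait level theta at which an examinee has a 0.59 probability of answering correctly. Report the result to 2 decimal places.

P(theta) = 1 / (1 + exp(−a(theta − b)))
logit = ln(0.5900/0.4100) = 0.3640
theta = b + logit/(a) = -2.33 + 0.3640/2.2600 = -2.1690

-2.17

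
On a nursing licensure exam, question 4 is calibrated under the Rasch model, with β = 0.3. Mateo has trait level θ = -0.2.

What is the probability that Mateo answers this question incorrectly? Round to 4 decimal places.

0.6225

P(θ) = 1 / (1 + exp(−(θ − β)))
Exponent: (-0.2 − 0.3) = -0.5000
1/(1 + e^{0.5000}) = 0.3775
P = 0.3775
P(incorrect) = 1 − 0.3775 = 0.6225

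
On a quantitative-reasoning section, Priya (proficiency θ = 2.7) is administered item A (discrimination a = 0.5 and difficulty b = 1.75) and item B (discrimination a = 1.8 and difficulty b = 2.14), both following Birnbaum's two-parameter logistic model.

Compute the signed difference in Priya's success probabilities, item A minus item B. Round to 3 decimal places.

P(θ) = 1 / (1 + exp(−a(θ − b)))
P_A = 0.6166
P_B = 0.7326
P_A − P_B = -0.1161

-0.116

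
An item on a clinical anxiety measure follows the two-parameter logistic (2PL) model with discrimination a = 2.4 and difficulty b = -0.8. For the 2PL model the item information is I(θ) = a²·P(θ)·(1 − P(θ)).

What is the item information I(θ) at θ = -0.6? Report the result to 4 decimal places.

P = 1/(1+e^{-0.4800}) = 0.6177
P(1−P) = 0.6177 × 0.3823 = 0.2361
I = a² × P(1−P) = 2.4² × 0.2361 = 1.36014

1.3601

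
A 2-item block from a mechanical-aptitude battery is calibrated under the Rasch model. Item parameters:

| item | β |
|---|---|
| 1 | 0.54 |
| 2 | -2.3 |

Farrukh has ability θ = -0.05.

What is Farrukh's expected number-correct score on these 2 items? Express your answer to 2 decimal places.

P(θ) = 1 / (1 + exp(−(θ − β)))
P_1 = 1/(1+e^{0.5900}) = 0.3566
P_2 = 1/(1+e^{-2.2500}) = 0.9047
E[score] = 0.3566 + 0.9047 = 1.2613

1.26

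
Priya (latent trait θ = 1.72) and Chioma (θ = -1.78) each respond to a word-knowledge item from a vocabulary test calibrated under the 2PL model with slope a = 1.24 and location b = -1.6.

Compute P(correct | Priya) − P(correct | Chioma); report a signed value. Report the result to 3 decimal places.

P(θ) = 1 / (1 + exp(−a(θ − b)))
P(Priya) = 0.9840  [exponent 4.1168]
P(Chioma) = 0.4444  [exponent -0.2232]
Difference = 0.9840 − 0.4444 = 0.5395

0.540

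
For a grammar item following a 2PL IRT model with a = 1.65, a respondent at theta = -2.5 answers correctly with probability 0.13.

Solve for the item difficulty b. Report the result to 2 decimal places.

-1.35

P(theta) = 1 / (1 + exp(−a(theta − b)))
logit(0.13) = ln(0.13/0.87) = -1.9010
b = theta − logit/(a) = -2.5 − (-1.9010)/1.6500 = -1.3479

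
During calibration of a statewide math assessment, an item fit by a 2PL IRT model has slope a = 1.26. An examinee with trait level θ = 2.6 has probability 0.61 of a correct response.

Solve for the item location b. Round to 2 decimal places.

2.24

P(θ) = 1 / (1 + exp(−a(θ − b)))
logit(0.61) = ln(0.61/0.39) = 0.4473
b = θ − logit/(a) = 2.6 − 0.4473/1.2600 = 2.2450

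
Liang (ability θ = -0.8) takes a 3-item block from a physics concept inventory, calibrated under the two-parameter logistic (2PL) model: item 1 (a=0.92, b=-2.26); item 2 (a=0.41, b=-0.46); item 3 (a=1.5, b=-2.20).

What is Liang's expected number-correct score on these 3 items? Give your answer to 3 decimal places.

P(θ) = 1 / (1 + exp(−a(θ − b)))
P_1 = 1/(1+e^{-1.3432}) = 0.7930
P_2 = 1/(1+e^{0.1394}) = 0.4652
P_3 = 1/(1+e^{-2.1000}) = 0.8909
E[score] = 0.7930 + 0.4652 + 0.8909 = 2.1491

2.149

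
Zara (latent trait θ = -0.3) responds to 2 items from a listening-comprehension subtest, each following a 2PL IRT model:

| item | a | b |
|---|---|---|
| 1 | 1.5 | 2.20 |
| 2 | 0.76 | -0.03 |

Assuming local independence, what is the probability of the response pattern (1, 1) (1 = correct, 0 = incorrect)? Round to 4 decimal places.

P(θ) = 1 / (1 + exp(−a(θ − b)))
P_1 = 1/(1+e^{3.7500}) = 0.0230
P_2 = 1/(1+e^{0.2052}) = 0.4489
L = P_1 × P_2 = 0.0230 × 0.4489 = 0.01031

0.0103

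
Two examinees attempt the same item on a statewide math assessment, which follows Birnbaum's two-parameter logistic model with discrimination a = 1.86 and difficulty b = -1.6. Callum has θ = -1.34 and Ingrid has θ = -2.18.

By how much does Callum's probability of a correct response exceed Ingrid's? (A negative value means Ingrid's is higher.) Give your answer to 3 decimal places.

0.365

P(θ) = 1 / (1 + exp(−a(θ − b)))
P(Callum) = 0.6186  [exponent 0.4836]
P(Ingrid) = 0.2537  [exponent -1.0788]
Difference = 0.6186 − 0.2537 = 0.3649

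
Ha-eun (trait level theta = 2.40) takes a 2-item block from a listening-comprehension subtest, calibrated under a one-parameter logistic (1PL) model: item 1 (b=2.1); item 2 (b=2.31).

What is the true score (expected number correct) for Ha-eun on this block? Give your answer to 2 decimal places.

P(theta) = 1 / (1 + exp(−(theta − b)))
P_1 = 1/(1+e^{-0.3000}) = 0.5744
P_2 = 1/(1+e^{-0.0900}) = 0.5225
E[score] = 0.5744 + 0.5225 = 1.0969

1.10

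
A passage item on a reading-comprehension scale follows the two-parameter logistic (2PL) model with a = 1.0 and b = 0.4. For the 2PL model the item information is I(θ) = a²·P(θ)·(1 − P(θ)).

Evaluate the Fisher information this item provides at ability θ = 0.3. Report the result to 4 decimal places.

0.2494

P = 1/(1+e^{0.1000}) = 0.4750
P(1−P) = 0.4750 × 0.5250 = 0.2494
I = a² × P(1−P) = 1.0² × 0.2494 = 0.24938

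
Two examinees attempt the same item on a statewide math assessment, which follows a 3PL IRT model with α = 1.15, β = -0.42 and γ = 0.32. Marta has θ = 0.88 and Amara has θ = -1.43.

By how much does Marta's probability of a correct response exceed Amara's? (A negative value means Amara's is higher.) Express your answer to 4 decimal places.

P(θ) = γ + (1 − γ) · 1 / (1 + exp(−α(θ − β)))
P(Marta) = 0.8754  [exponent 1.4950]
P(Amara) = 0.4821  [exponent -1.1615]
Difference = 0.8754 − 0.4821 = 0.3933

0.3933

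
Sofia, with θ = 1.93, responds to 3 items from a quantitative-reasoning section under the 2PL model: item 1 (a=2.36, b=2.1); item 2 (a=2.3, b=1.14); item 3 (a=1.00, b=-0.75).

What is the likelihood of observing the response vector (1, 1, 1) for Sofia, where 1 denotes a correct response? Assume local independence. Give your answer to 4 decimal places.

0.3228

P(θ) = 1 / (1 + exp(−a(θ − b)))
P_1 = 1/(1+e^{0.4012}) = 0.4010
P_2 = 1/(1+e^{-1.8170}) = 0.8602
P_3 = 1/(1+e^{-2.6800}) = 0.9358
L = P_1 × P_2 × P_3 = 0.4010 × 0.8602 × 0.9358 = 0.32283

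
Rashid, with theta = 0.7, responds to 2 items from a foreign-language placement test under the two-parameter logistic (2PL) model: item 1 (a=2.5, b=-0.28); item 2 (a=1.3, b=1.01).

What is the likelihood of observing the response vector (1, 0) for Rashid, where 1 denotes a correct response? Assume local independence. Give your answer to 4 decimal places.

P(theta) = 1 / (1 + exp(−a(theta − b)))
P_1 = 1/(1+e^{-2.4500}) = 0.9206
P_2 = 1/(1+e^{0.4030}) = 0.4006
L = P_1 × (1−P_2) = 0.9206 × 0.5994 = 0.55179

0.5518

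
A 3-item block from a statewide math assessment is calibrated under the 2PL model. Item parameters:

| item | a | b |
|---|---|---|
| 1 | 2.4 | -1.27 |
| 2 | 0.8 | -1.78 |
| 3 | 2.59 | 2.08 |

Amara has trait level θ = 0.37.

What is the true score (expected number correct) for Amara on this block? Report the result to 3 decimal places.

P(θ) = 1 / (1 + exp(−a(θ − b)))
P_1 = 1/(1+e^{-3.9360}) = 0.9808
P_2 = 1/(1+e^{-1.7200}) = 0.8481
P_3 = 1/(1+e^{4.4289}) = 0.0118
E[score] = 0.9808 + 0.8481 + 0.0118 = 1.8408

1.841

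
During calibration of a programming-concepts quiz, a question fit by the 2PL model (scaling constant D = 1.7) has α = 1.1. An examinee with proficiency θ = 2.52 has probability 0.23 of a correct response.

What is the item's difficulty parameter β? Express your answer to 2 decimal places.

3.17

P(θ) = 1 / (1 + exp(−D·α(θ − β)))
logit(0.23) = ln(0.23/0.77) = -1.2083
β = θ − logit/(1.7·α) = 2.52 − (-1.2083)/1.8700 = 3.1662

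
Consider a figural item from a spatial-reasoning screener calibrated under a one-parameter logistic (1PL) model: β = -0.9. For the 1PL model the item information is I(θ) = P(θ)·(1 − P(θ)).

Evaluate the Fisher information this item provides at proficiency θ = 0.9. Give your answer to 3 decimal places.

P = 1/(1+e^{-1.8000}) = 0.8581
P(1−P) = 0.8581 × 0.1419 = 0.1217
I = P(1−P) = 0.12173

0.122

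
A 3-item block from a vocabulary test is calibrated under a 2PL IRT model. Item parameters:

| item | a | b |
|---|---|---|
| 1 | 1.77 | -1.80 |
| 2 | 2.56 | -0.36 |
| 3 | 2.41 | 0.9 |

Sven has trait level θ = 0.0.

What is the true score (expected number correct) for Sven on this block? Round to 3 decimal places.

1.778

P(θ) = 1 / (1 + exp(−a(θ − b)))
P_1 = 1/(1+e^{-3.1860}) = 0.9603
P_2 = 1/(1+e^{-0.9216}) = 0.7154
P_3 = 1/(1+e^{2.1690}) = 0.1026
E[score] = 0.9603 + 0.7154 + 0.1026 = 1.7782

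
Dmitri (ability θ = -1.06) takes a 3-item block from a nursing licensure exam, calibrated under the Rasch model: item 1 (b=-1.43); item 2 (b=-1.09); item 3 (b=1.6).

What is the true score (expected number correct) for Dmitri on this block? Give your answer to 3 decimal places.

P(θ) = 1 / (1 + exp(−(θ − b)))
P_1 = 1/(1+e^{-0.3700}) = 0.5915
P_2 = 1/(1+e^{-0.0300}) = 0.5075
P_3 = 1/(1+e^{2.6600}) = 0.0654
E[score] = 0.5915 + 0.5075 + 0.0654 = 1.1643

1.164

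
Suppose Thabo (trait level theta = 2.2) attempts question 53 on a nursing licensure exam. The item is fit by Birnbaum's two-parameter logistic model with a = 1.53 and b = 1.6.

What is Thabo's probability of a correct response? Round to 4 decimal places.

P(theta) = 1 / (1 + exp(−a(theta − b)))
Exponent: 1.53 × (2.2 − 1.6) = 0.9180
1/(1 + e^{-0.9180}) = 0.7146

0.7146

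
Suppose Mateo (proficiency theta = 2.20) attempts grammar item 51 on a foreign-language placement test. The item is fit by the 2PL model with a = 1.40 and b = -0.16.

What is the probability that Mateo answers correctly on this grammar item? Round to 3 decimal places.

P(theta) = 1 / (1 + exp(−a(theta − b)))
Exponent: 1.40 × (2.20 − (-0.16)) = 3.3040
1/(1 + e^{-3.3040}) = 0.9646

0.965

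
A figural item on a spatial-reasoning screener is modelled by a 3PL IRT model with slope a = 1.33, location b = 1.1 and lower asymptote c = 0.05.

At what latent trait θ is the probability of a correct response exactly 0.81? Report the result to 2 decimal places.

P(θ) = c + (1 − c) · 1 / (1 + exp(−a(θ − b)))
Remove guessing floor: (0.81 − 0.05)/(1 − 0.05) = 0.8000
logit = ln(0.8000/0.2000) = 1.3863
θ = b + logit/(a) = 1.1 + 1.3863/1.3300 = 2.1423

2.14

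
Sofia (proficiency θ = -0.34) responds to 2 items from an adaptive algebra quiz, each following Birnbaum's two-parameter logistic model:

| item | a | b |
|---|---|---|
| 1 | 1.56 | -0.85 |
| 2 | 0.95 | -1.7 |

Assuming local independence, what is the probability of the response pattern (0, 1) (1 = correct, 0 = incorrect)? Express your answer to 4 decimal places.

0.2439

P(θ) = 1 / (1 + exp(−a(θ − b)))
P_1 = 1/(1+e^{-0.7956}) = 0.6890
P_2 = 1/(1+e^{-1.2920}) = 0.7845
L = (1−P_1) × P_2 = 0.3110 × 0.7845 = 0.24395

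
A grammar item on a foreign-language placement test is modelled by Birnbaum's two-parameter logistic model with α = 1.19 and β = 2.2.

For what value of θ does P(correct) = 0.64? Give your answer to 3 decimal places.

2.683

P(θ) = 1 / (1 + exp(−α(θ − β)))
logit = ln(0.6400/0.3600) = 0.5754
θ = β + logit/(α) = 2.2 + 0.5754/1.1900 = 2.6835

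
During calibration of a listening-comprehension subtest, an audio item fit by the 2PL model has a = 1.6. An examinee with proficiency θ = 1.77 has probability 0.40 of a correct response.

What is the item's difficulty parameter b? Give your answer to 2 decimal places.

2.02

P(θ) = 1 / (1 + exp(−a(θ − b)))
logit(0.40) = ln(0.40/0.60) = -0.4055
b = θ − logit/(a) = 1.77 − (-0.4055)/1.6000 = 2.0234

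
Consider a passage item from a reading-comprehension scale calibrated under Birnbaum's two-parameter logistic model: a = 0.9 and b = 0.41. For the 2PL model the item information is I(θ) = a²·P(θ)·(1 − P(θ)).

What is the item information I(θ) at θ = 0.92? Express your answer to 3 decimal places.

0.192

P = 1/(1+e^{-0.4590}) = 0.6128
P(1−P) = 0.6128 × 0.3872 = 0.2373
I = a² × P(1−P) = 0.9² × 0.2373 = 0.19220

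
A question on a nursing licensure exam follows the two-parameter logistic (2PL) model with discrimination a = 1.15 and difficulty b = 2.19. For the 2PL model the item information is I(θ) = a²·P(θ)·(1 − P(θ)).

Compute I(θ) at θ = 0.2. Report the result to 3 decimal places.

P = 1/(1+e^{2.2885}) = 0.0921
P(1−P) = 0.0921 × 0.9079 = 0.0836
I = a² × P(1−P) = 1.15² × 0.0836 = 0.11056

0.111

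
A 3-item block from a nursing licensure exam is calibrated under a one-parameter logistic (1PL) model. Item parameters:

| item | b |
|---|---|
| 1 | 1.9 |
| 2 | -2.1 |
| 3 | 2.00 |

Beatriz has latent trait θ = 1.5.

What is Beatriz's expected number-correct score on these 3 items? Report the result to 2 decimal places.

1.75

P(θ) = 1 / (1 + exp(−(θ − b)))
P_1 = 1/(1+e^{0.4000}) = 0.4013
P_2 = 1/(1+e^{-3.6000}) = 0.9734
P_3 = 1/(1+e^{0.5000}) = 0.3775
E[score] = 0.4013 + 0.9734 + 0.3775 = 1.7523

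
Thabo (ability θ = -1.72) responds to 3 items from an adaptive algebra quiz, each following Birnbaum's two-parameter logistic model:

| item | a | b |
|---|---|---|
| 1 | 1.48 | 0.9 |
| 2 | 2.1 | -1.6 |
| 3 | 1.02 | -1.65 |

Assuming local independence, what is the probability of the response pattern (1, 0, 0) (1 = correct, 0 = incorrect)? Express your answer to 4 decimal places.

P(θ) = 1 / (1 + exp(−a(θ − b)))
P_1 = 1/(1+e^{3.8776}) = 0.0203
P_2 = 1/(1+e^{0.2520}) = 0.4373
P_3 = 1/(1+e^{0.0714}) = 0.4822
L = P_1 × (1−P_2) × (1−P_3) = 0.0203 × 0.5627 × 0.5178 = 0.00591

0.0059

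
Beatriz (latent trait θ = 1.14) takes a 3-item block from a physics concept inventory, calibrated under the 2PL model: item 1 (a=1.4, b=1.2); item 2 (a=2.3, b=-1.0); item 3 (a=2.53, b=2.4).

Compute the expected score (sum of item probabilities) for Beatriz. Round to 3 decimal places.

1.511

P(θ) = 1 / (1 + exp(−a(θ − b)))
P_1 = 1/(1+e^{0.0840}) = 0.4790
P_2 = 1/(1+e^{-4.9220}) = 0.9928
P_3 = 1/(1+e^{3.1878}) = 0.0396
E[score] = 0.4790 + 0.9928 + 0.0396 = 1.5114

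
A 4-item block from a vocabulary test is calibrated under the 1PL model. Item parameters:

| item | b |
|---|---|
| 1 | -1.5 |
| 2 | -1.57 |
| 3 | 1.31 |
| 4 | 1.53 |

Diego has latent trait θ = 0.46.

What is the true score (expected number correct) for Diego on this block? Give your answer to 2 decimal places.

P(θ) = 1 / (1 + exp(−(θ − b)))
P_1 = 1/(1+e^{-1.9600}) = 0.8765
P_2 = 1/(1+e^{-2.0300}) = 0.8839
P_3 = 1/(1+e^{0.8500}) = 0.2994
P_4 = 1/(1+e^{1.0700}) = 0.2554
E[score] = 0.8765 + 0.8839 + 0.2994 + 0.2554 = 2.3153

2.32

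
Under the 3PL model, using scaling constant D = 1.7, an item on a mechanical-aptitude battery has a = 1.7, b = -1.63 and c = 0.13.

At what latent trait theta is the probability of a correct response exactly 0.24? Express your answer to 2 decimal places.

P(theta) = c + (1 − c) · 1 / (1 + exp(−D·a(theta − b)))
Remove guessing floor: (0.24 − 0.13)/(1 − 0.13) = 0.1264
logit = ln(0.1264/0.8736) = -1.9328
theta = b + logit/(1.7·a) = -1.63 + (-1.9328)/2.8900 = -2.2988

-2.30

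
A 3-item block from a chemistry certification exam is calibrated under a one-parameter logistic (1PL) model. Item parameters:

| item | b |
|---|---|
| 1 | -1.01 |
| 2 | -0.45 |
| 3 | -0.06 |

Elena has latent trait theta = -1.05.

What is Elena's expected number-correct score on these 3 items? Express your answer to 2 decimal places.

1.12

P(theta) = 1 / (1 + exp(−(theta − b)))
P_1 = 1/(1+e^{0.0400}) = 0.4900
P_2 = 1/(1+e^{0.6000}) = 0.3543
P_3 = 1/(1+e^{0.9900}) = 0.2709
E[score] = 0.4900 + 0.3543 + 0.2709 = 1.1153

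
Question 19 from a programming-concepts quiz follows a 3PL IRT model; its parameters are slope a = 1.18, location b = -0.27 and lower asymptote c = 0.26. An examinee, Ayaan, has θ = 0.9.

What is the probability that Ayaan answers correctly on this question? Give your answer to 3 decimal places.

P(θ) = c + (1 − c) · 1 / (1 + exp(−a(θ − b)))
Exponent: 1.18 × (0.9 − (-0.27)) = 1.3806
1/(1 + e^{-1.3806}) = 0.7991
P = 0.26 + 0.74 × 0.7991 = 0.8513

0.851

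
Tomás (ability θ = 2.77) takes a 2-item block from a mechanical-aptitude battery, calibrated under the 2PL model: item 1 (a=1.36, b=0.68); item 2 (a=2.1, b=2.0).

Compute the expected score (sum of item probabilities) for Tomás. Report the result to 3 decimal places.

P(θ) = 1 / (1 + exp(−a(θ − b)))
P_1 = 1/(1+e^{-2.8424}) = 0.9449
P_2 = 1/(1+e^{-1.6170}) = 0.8344
E[score] = 0.9449 + 0.8344 = 1.7793

1.779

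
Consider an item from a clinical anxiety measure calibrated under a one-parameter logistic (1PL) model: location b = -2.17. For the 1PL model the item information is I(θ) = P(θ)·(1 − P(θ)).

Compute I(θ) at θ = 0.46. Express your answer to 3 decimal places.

0.063

P = 1/(1+e^{-2.6300}) = 0.9328
P(1−P) = 0.9328 × 0.0672 = 0.0627
I = P(1−P) = 0.06271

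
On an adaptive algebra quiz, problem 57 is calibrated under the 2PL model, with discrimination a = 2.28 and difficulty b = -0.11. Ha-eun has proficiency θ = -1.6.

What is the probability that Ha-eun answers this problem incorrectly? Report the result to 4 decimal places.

0.9676

P(θ) = 1 / (1 + exp(−a(θ − b)))
Exponent: 2.28 × (-1.6 − (-0.11)) = -3.3972
1/(1 + e^{3.3972}) = 0.0324
P(incorrect) = 1 − 0.0324 = 0.9676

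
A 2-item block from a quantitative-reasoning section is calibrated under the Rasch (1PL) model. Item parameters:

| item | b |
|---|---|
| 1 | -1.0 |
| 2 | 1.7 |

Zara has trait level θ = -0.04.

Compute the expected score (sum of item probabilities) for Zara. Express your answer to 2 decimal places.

0.87

P(θ) = 1 / (1 + exp(−(θ − b)))
P_1 = 1/(1+e^{-0.9600}) = 0.7231
P_2 = 1/(1+e^{1.7400}) = 0.1493
E[score] = 0.7231 + 0.1493 = 0.8724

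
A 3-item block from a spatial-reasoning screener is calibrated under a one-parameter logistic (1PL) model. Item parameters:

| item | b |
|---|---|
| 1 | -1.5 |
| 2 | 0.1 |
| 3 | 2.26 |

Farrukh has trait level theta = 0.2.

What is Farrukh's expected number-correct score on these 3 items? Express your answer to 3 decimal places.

P(theta) = 1 / (1 + exp(−(theta − b)))
P_1 = 1/(1+e^{-1.7000}) = 0.8455
P_2 = 1/(1+e^{-0.1000}) = 0.5250
P_3 = 1/(1+e^{2.0600}) = 0.1130
E[score] = 0.8455 + 0.5250 + 0.1130 = 1.4836

1.484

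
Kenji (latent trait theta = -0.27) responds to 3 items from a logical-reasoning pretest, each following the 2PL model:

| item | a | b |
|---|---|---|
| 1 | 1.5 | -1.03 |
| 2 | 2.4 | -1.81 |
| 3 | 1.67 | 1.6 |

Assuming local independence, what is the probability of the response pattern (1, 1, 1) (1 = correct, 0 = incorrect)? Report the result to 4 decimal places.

0.0312

P(theta) = 1 / (1 + exp(−a(theta − b)))
P_1 = 1/(1+e^{-1.1400}) = 0.7577
P_2 = 1/(1+e^{-3.6960}) = 0.9758
P_3 = 1/(1+e^{3.1229}) = 0.0422
L = P_1 × P_2 × P_3 = 0.7577 × 0.9758 × 0.0422 = 0.03118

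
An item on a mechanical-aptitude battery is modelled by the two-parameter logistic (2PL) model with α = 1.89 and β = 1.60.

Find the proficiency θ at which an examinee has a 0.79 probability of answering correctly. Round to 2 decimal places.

2.30

P(θ) = 1 / (1 + exp(−α(θ − β)))
logit = ln(0.7900/0.2100) = 1.3249
θ = β + logit/(α) = 1.60 + 1.3249/1.8900 = 2.3010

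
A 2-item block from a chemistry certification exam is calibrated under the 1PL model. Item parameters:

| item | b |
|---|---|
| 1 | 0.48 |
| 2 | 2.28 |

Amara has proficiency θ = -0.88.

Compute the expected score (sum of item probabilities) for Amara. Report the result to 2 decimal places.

P(θ) = 1 / (1 + exp(−(θ − b)))
P_1 = 1/(1+e^{1.3600}) = 0.2042
P_2 = 1/(1+e^{3.1600}) = 0.0407
E[score] = 0.2042 + 0.0407 = 0.2449

0.24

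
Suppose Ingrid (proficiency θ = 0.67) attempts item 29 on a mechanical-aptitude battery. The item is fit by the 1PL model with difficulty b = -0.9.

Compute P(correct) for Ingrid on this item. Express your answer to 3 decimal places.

P(θ) = 1 / (1 + exp(−(θ − b)))
Exponent: (0.67 − (-0.9)) = 1.5700
1/(1 + e^{-1.5700}) = 0.8278
P = 0.8278

0.828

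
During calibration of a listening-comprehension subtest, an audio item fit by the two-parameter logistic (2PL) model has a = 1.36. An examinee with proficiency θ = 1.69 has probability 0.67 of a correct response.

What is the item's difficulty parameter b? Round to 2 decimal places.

1.17

P(θ) = 1 / (1 + exp(−a(θ − b)))
logit(0.67) = ln(0.67/0.33) = 0.7082
b = θ − logit/(a) = 1.69 − 0.7082/1.3600 = 1.1693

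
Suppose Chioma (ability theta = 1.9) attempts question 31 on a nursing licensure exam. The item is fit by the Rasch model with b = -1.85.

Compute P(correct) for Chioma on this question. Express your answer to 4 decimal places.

P(theta) = 1 / (1 + exp(−(theta − b)))
Exponent: (1.9 − (-1.85)) = 3.7500
1/(1 + e^{-3.7500}) = 0.9770
P = 0.9770

0.9770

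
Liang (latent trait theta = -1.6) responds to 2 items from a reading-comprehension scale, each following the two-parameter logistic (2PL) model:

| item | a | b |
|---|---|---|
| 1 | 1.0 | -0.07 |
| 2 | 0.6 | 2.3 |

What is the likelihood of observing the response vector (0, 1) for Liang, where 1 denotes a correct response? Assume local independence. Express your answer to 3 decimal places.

0.072

P(theta) = 1 / (1 + exp(−a(theta − b)))
P_1 = 1/(1+e^{1.5300}) = 0.1780
P_2 = 1/(1+e^{2.3400}) = 0.0879
L = (1−P_1) × P_2 = 0.8220 × 0.0879 = 0.07222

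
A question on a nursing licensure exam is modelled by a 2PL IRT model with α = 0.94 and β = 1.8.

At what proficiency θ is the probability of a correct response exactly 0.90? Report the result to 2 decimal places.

P(θ) = 1 / (1 + exp(−α(θ − β)))
logit = ln(0.9000/0.1000) = 2.1972
θ = β + logit/(α) = 1.8 + 2.1972/0.9400 = 4.1375

4.14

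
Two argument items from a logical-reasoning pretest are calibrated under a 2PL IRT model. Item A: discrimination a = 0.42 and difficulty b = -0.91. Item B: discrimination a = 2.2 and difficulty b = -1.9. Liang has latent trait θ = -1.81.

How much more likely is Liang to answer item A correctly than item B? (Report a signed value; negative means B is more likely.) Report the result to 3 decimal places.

P(θ) = 1 / (1 + exp(−a(θ − b)))
P_A = 0.4066
P_B = 0.5493
P_A − P_B = -0.1427

-0.143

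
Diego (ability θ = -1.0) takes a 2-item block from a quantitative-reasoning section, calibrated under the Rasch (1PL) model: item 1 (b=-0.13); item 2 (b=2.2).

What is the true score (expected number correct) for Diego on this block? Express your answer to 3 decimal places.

0.334

P(θ) = 1 / (1 + exp(−(θ − b)))
P_1 = 1/(1+e^{0.8700}) = 0.2953
P_2 = 1/(1+e^{3.2000}) = 0.0392
E[score] = 0.2953 + 0.0392 = 0.3344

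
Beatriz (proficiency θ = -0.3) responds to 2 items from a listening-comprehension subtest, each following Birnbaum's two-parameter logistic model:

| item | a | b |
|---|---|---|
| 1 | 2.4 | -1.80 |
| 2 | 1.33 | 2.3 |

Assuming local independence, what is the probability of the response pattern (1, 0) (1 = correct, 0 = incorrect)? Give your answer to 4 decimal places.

0.9437

P(θ) = 1 / (1 + exp(−a(θ − b)))
P_1 = 1/(1+e^{-3.6000}) = 0.9734
P_2 = 1/(1+e^{3.4580}) = 0.0305
L = P_1 × (1−P_2) = 0.9734 × 0.9695 = 0.94368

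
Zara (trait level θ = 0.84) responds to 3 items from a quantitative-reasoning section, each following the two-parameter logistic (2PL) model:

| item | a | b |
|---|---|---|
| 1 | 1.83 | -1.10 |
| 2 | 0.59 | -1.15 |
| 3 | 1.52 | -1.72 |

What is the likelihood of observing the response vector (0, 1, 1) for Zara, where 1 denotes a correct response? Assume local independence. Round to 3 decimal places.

P(θ) = 1 / (1 + exp(−a(θ − b)))
P_1 = 1/(1+e^{-3.5502}) = 0.9721
P_2 = 1/(1+e^{-1.1741}) = 0.7639
P_3 = 1/(1+e^{-3.8912}) = 0.9800
L = (1−P_1) × P_2 × P_3 = 0.0279 × 0.7639 × 0.9800 = 0.02090

0.021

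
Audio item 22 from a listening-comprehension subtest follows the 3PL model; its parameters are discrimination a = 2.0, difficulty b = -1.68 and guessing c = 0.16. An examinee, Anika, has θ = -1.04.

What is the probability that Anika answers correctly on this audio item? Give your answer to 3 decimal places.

0.817

P(θ) = c + (1 − c) · 1 / (1 + exp(−a(θ − b)))
Exponent: 2.0 × (-1.04 − (-1.68)) = 1.2800
1/(1 + e^{-1.2800}) = 0.7824
P = 0.16 + 0.84 × 0.7824 = 0.8173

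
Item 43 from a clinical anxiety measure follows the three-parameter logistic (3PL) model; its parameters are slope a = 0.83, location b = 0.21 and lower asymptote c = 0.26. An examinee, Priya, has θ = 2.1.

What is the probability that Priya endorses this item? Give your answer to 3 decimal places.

0.872

P(θ) = c + (1 − c) · 1 / (1 + exp(−a(θ − b)))
Exponent: 0.83 × (2.1 − 0.21) = 1.5687
1/(1 + e^{-1.5687}) = 0.8276
P = 0.26 + 0.74 × 0.8276 = 0.8724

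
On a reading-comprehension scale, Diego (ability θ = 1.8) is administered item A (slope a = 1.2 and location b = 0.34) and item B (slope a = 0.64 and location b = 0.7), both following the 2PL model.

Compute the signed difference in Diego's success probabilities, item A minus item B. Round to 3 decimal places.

P(θ) = 1 / (1 + exp(−a(θ − b)))
P_A = 0.8522
P_B = 0.6691
P_A − P_B = 0.1831

0.183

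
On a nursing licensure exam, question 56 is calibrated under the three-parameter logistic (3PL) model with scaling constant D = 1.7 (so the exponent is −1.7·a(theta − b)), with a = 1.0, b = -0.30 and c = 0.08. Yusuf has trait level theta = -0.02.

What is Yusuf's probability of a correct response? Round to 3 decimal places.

0.647

P(theta) = c + (1 − c) · 1 / (1 + exp(−D·a(theta − b)))
Exponent: 1.7 × 1.0 × (-0.02 − (-0.30)) = 0.4760
1/(1 + e^{-0.4760}) = 0.6168
P = 0.08 + 0.92 × 0.6168 = 0.6475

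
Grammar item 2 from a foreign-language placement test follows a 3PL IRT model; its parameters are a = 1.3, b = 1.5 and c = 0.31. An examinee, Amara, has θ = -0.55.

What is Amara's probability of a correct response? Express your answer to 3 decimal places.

P(θ) = c + (1 − c) · 1 / (1 + exp(−a(θ − b)))
Exponent: 1.3 × (-0.55 − 1.5) = -2.6650
1/(1 + e^{2.6650}) = 0.0651
P = 0.31 + 0.69 × 0.0651 = 0.3549

0.355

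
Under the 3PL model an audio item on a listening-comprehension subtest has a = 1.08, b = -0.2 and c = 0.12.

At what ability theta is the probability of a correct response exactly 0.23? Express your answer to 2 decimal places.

-2.00

P(theta) = c + (1 − c) · 1 / (1 + exp(−a(theta − b)))
Remove guessing floor: (0.23 − 0.12)/(1 − 0.12) = 0.1250
logit = ln(0.1250/0.8750) = -1.9459
theta = b + logit/(a) = -0.2 + (-1.9459)/1.0800 = -2.0018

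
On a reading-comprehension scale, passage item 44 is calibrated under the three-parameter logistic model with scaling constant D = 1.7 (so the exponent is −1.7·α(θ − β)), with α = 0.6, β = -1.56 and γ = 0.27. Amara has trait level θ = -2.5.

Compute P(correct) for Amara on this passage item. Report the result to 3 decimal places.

0.472

P(θ) = γ + (1 − γ) · 1 / (1 + exp(−D·α(θ − β)))
Exponent: 1.7 × 0.6 × (-2.5 − (-1.56)) = -0.9588
1/(1 + e^{0.9588}) = 0.2771
P = 0.27 + 0.73 × 0.2771 = 0.4723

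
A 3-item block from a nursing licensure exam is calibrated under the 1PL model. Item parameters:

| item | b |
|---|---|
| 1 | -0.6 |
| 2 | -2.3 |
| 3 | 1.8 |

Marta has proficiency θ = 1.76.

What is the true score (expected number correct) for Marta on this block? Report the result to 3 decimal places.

2.387

P(θ) = 1 / (1 + exp(−(θ − b)))
P_1 = 1/(1+e^{-2.3600}) = 0.9137
P_2 = 1/(1+e^{-4.0600}) = 0.9830
P_3 = 1/(1+e^{0.0400}) = 0.4900
E[score] = 0.9137 + 0.9830 + 0.4900 = 2.3868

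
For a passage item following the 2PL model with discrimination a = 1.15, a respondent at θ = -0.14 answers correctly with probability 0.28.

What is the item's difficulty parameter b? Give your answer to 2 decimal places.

0.68

P(θ) = 1 / (1 + exp(−a(θ − b)))
logit(0.28) = ln(0.28/0.72) = -0.9445
b = θ − logit/(a) = -0.14 − (-0.9445)/1.1500 = 0.6813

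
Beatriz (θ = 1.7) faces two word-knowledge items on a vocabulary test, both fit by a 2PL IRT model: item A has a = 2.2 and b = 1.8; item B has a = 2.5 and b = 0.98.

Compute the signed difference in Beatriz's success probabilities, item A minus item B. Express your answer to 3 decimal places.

P(θ) = 1 / (1 + exp(−a(θ − b)))
P_A = 0.4452
P_B = 0.8581
P_A − P_B = -0.4129

-0.413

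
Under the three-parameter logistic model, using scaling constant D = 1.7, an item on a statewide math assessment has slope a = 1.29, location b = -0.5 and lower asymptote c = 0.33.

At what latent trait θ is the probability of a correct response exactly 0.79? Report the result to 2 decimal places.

-0.14

P(θ) = c + (1 − c) · 1 / (1 + exp(−D·a(θ − b)))
Remove guessing floor: (0.79 − 0.33)/(1 − 0.33) = 0.6866
logit = ln(0.6866/0.3134) = 0.7841
θ = b + logit/(1.7·a) = -0.5 + 0.7841/2.1930 = -0.1424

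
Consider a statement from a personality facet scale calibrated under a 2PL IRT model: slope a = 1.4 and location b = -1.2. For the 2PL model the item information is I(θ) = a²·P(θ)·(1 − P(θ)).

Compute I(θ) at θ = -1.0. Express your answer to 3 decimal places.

P = 1/(1+e^{-0.2800}) = 0.5695
P(1−P) = 0.5695 × 0.4305 = 0.2452
I = a² × P(1−P) = 1.4² × 0.2452 = 0.48052

0.481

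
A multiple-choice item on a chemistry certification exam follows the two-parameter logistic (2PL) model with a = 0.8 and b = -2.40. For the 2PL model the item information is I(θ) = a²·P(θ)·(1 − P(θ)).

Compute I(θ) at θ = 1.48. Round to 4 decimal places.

P = 1/(1+e^{-3.1040}) = 0.9571
P(1−P) = 0.9571 × 0.0429 = 0.0411
I = a² × P(1−P) = 0.8² × 0.0411 = 0.02630

0.0263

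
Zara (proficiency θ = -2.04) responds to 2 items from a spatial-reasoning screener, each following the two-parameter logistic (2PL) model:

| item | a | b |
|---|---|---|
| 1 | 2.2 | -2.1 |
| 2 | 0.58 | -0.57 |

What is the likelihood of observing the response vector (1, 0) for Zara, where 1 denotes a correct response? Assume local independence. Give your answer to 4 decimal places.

0.3737

P(θ) = 1 / (1 + exp(−a(θ − b)))
P_1 = 1/(1+e^{-0.1320}) = 0.5330
P_2 = 1/(1+e^{0.8526}) = 0.2989
L = P_1 × (1−P_2) = 0.5330 × 0.7011 = 0.37366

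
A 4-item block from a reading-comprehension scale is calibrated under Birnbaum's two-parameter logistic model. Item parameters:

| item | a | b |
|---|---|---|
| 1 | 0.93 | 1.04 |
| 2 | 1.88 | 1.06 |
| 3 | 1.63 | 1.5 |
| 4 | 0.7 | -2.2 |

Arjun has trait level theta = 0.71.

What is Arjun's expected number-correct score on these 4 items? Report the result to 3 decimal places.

P(theta) = 1 / (1 + exp(−a(theta − b)))
P_1 = 1/(1+e^{0.3069}) = 0.4239
P_2 = 1/(1+e^{0.6580}) = 0.3412
P_3 = 1/(1+e^{1.2877}) = 0.2162
P_4 = 1/(1+e^{-2.0370}) = 0.8846
E[score] = 0.4239 + 0.3412 + 0.2162 + 0.8846 = 1.8659

1.866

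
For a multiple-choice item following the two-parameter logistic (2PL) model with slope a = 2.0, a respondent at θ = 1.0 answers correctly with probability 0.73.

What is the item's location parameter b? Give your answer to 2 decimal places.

P(θ) = 1 / (1 + exp(−a(θ − b)))
logit(0.73) = ln(0.73/0.27) = 0.9946
b = θ − logit/(a) = 1.0 − 0.9946/2.0000 = 0.5027

0.50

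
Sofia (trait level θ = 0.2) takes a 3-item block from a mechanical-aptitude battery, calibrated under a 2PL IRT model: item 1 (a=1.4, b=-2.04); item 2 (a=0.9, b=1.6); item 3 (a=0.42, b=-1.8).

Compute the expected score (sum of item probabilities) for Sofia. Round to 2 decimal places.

P(θ) = 1 / (1 + exp(−a(θ − b)))
P_1 = 1/(1+e^{-3.1360}) = 0.9584
P_2 = 1/(1+e^{1.2600}) = 0.2210
P_3 = 1/(1+e^{-0.8400}) = 0.6985
E[score] = 0.9584 + 0.2210 + 0.6985 = 1.8778

1.88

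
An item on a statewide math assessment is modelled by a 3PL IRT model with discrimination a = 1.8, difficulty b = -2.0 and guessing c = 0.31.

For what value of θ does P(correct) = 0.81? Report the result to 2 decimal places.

-1.46

P(θ) = c + (1 − c) · 1 / (1 + exp(−a(θ − b)))
Remove guessing floor: (0.81 − 0.31)/(1 − 0.31) = 0.7246
logit = ln(0.7246/0.2754) = 0.9676
θ = b + logit/(a) = -2.0 + 0.9676/1.8000 = -1.4625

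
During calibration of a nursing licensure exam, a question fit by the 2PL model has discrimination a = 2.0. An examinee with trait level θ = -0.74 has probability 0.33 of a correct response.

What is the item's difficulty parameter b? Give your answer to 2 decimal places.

P(θ) = 1 / (1 + exp(−a(θ − b)))
logit(0.33) = ln(0.33/0.67) = -0.7082
b = θ − logit/(a) = -0.74 − (-0.7082)/2.0000 = -0.3859

-0.39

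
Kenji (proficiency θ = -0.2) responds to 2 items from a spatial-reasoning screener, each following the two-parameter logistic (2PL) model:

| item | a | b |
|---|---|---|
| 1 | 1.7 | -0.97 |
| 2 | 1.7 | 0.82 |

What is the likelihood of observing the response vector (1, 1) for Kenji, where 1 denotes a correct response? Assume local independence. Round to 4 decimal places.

P(θ) = 1 / (1 + exp(−a(θ − b)))
P_1 = 1/(1+e^{-1.3090}) = 0.7873
P_2 = 1/(1+e^{1.7340}) = 0.1501
L = P_1 × P_2 = 0.7873 × 0.1501 = 0.11816

0.1182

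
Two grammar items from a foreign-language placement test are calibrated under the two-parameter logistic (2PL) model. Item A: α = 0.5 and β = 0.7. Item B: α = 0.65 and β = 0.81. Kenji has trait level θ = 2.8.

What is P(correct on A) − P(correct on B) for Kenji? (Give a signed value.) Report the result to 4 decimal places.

P(θ) = 1 / (1 + exp(−α(θ − β)))
P_A = 0.7408
P_B = 0.7847
P_A − P_B = -0.0440

-0.0440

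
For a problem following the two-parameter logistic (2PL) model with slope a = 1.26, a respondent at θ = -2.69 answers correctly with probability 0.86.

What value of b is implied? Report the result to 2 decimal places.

P(θ) = 1 / (1 + exp(−a(θ − b)))
logit(0.86) = ln(0.86/0.14) = 1.8153
b = θ − logit/(a) = -2.69 − 1.8153/1.2600 = -4.1307

-4.13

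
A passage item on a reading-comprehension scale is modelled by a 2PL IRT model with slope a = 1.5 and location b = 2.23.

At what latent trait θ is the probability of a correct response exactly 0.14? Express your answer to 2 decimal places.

1.02

P(θ) = 1 / (1 + exp(−a(θ − b)))
logit = ln(0.1400/0.8600) = -1.8153
θ = b + logit/(a) = 2.23 + (-1.8153)/1.5000 = 1.0198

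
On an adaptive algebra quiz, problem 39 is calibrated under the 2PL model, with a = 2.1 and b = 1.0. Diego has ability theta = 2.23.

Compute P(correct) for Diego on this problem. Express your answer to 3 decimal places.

0.930

P(theta) = 1 / (1 + exp(−a(theta − b)))
Exponent: 2.1 × (2.23 − 1.0) = 2.5830
1/(1 + e^{-2.5830}) = 0.9298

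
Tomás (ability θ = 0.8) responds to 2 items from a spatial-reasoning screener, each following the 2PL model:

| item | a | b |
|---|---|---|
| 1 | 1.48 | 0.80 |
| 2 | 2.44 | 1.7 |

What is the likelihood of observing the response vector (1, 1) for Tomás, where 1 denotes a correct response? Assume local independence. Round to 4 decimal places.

P(θ) = 1 / (1 + exp(−a(θ − b)))
P_1 = 1/(1+e^{0.0000}) = 0.5000
P_2 = 1/(1+e^{2.1960}) = 0.1001
L = P_1 × P_2 = 0.5000 × 0.1001 = 0.05006

0.0501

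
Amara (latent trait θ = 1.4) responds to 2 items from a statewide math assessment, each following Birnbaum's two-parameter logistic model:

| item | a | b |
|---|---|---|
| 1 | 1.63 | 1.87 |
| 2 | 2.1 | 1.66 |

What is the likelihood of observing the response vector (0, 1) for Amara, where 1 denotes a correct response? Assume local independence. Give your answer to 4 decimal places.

P(θ) = 1 / (1 + exp(−a(θ − b)))
P_1 = 1/(1+e^{0.7661}) = 0.3173
P_2 = 1/(1+e^{0.5460}) = 0.3668
L = (1−P_1) × P_2 = 0.6827 × 0.3668 = 0.25040

0.2504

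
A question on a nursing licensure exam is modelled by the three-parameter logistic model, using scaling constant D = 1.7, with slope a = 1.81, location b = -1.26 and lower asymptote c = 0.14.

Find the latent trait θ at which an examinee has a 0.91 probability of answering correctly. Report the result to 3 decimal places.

P(θ) = c + (1 − c) · 1 / (1 + exp(−D·a(θ − b)))
Remove guessing floor: (0.91 − 0.14)/(1 − 0.14) = 0.8953
logit = ln(0.8953/0.1047) = 2.1466
θ = b + logit/(1.7·a) = -1.26 + 2.1466/3.0770 = -0.5624

-0.562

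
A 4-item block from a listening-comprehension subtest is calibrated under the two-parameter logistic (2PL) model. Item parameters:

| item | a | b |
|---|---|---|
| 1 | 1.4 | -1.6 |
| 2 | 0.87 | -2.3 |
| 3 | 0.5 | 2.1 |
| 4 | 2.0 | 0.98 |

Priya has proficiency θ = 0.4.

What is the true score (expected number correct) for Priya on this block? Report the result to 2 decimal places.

2.39

P(θ) = 1 / (1 + exp(−a(θ − b)))
P_1 = 1/(1+e^{-2.8000}) = 0.9427
P_2 = 1/(1+e^{-2.3490}) = 0.9129
P_3 = 1/(1+e^{0.8500}) = 0.2994
P_4 = 1/(1+e^{1.1600}) = 0.2387
E[score] = 0.9427 + 0.9129 + 0.2994 + 0.2387 = 2.3936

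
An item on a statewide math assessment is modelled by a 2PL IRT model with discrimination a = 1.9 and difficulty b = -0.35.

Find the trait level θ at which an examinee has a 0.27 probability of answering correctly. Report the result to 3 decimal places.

P(θ) = 1 / (1 + exp(−a(θ − b)))
logit = ln(0.2700/0.7300) = -0.9946
θ = b + logit/(a) = -0.35 + (-0.9946)/1.9000 = -0.8735

-0.873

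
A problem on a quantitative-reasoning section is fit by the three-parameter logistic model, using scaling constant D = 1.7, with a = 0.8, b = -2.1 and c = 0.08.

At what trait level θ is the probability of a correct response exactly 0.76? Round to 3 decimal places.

-1.334

P(θ) = c + (1 − c) · 1 / (1 + exp(−D·a(θ − b)))
Remove guessing floor: (0.76 − 0.08)/(1 − 0.08) = 0.7391
logit = ln(0.7391/0.2609) = 1.0415
θ = b + logit/(1.7·a) = -2.1 + 1.0415/1.3600 = -1.3342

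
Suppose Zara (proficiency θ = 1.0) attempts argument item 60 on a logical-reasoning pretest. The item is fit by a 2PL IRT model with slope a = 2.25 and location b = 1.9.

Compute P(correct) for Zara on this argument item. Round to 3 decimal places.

0.117

P(θ) = 1 / (1 + exp(−a(θ − b)))
Exponent: 2.25 × (1.0 − 1.9) = -2.0250
1/(1 + e^{2.0250}) = 0.1166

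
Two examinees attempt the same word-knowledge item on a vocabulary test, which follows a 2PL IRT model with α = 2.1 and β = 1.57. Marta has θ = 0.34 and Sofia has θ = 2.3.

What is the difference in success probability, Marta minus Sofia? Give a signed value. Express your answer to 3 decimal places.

P(θ) = 1 / (1 + exp(−α(θ − β)))
P(Marta) = 0.0702  [exponent -2.5830]
P(Sofia) = 0.8224  [exponent 1.5330]
Difference = 0.0702 − 0.8224 = -0.7522

-0.752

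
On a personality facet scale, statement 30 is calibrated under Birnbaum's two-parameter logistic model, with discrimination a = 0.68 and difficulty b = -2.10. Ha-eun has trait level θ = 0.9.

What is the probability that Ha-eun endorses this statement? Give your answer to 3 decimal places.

P(θ) = 1 / (1 + exp(−a(θ − b)))
Exponent: 0.68 × (0.9 − (-2.10)) = 2.0400
1/(1 + e^{-2.0400}) = 0.8849

0.885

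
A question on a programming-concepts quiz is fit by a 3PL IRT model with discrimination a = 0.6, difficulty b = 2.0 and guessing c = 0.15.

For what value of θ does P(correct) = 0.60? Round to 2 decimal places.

P(θ) = c + (1 − c) · 1 / (1 + exp(−a(θ − b)))
Remove guessing floor: (0.60 − 0.15)/(1 − 0.15) = 0.5294
logit = ln(0.5294/0.4706) = 0.1178
θ = b + logit/(a) = 2.0 + 0.1178/0.6000 = 2.1963

2.20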